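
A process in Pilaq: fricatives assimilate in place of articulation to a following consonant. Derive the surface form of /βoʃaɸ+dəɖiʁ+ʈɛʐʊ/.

[βoʃasdəɖiʐʈɛʐʊ]

The rule targets /ɸ/ (voiceless bilabial fricative), which sits before the trigger /d/ (alveolar).
A voiceless alveolar fricative is [s], so the surface segment is [s].
At the second juncture, /ʁ/ likewise becomes [ʐ] adjacent to /ʈ/.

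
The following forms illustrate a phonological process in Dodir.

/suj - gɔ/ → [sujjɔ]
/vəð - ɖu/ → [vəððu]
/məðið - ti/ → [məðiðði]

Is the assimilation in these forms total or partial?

total assimilation

Underlying /g/ is realised as [j] next to /j/; /j/ itself does not change.
The output [j] is identical to the trigger /j/ — every feature (place, manner, voicing) has been copied — so this is total assimilation.
The other forms behave the same way: /ɖ/ → [ð] after /ð/; /t/ → [ð] after /ð/ — in each case the output is a copy of the preceding consonant.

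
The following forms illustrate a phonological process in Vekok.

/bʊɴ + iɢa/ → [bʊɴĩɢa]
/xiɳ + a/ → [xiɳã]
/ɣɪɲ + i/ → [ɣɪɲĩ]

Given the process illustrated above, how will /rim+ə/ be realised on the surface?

[rimə̃]

The data show progressive nasality assimilation (vowel nasalisation): /i/ → [ĩ] after /ɴ/; /a/ → [ã] after /ɳ/; /i/ → [ĩ] after /ɲ/ — a vowel is nasalised by an immediately preceding nasal consonant.
The vowel /ə/ is adjacent to the preceding nasal /m/, so it acquires [+nasal] and surfaces as [ə̃].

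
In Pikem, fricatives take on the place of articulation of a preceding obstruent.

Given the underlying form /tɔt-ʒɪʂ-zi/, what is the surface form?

The rule targets /ʒ/ (voiced postalveolar fricative), which sits after the trigger /t/ (alveolar).
Changing only its place to alveolar gives [z] — the voiced alveolar fricative.
The same rule applies at the second boundary: /z/ → [ʐ] next to /ʂ/.

[tɔtzɪʂʐi]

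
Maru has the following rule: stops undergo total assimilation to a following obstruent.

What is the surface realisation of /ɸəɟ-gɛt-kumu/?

[ɸəggɛkkumu]

/ɟ/ is the segment targeted by the rule; it sits immediately before /g/, so it assimilates completely and surfaces as [g].
At the second juncture, /t/ likewise becomes [k] adjacent to /k/.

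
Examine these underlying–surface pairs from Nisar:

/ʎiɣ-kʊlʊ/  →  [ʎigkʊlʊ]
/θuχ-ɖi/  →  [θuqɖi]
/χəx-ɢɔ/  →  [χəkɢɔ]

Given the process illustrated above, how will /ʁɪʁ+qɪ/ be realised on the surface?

The data show regressive manner assimilation: /ɣ/ → [g] before /k/; /χ/ → [q] before /ɖ/; /x/ → [k] before /ɢ/. In each pair only manner changes, matching the following consonant, while place and voice stay constant.
/ʁ/ is a voiced uvular fricative. The following trigger /q/ is a stop, so /ʁ/ must become a stop as well.
A voiced uvular stop is [ɢ], so the surface segment is [ɢ].

[ʁɪɢqɪ]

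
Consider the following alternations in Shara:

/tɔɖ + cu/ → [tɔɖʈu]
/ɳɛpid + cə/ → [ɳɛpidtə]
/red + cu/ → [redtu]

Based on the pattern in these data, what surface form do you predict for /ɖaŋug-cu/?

The data show progressive place assimilation: /c/ → [ʈ] after /ɖ/; /c/ → [t] after /d/. In each pair only place changes, matching the preceding consonant, while manner and voice stay constant.
The rule targets /c/ (voiceless palatal stop), which sits after the trigger /g/ (velar).
The voiceless velar stop is [k], so /c/ → [k].

[ɖaŋugku]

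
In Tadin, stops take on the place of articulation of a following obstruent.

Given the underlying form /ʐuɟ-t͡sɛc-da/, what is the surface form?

The rule targets /ɟ/ (voiced palatal stop), which sits before the trigger /t͡s/ (alveolar).
A voiced alveolar stop is [d], so the surface segment is [d].
At the second juncture, /c/ likewise becomes [t] adjacent to /d/.

[ʐudt͡sɛtda]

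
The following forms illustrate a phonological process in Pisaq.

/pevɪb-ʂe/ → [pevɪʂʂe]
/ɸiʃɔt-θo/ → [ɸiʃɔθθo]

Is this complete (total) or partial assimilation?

Comparing underlying and surface forms, /b/ → [ʂ] is the alternation; the neighbouring /ʂ/ is constant.
The output [ʂ] is identical to the trigger /ʂ/ — every feature (place, manner, voicing) has been copied — so this is total assimilation.
The other form behaves the same way: /t/ → [θ] before /θ/ — in each case the output is a copy of the following consonant.

total assimilation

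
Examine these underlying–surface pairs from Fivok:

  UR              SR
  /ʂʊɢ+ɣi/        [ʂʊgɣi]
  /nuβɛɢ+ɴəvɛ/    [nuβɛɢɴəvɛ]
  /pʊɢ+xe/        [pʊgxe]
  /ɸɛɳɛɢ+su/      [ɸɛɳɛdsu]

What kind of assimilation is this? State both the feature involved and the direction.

regressive place assimilation

Underlying /ɢ/ is realised as [g] next to /ɣ/; /ɣ/ itself does not change.
The change uvular → velar matches the place of the following /ɣ/, identifying this as place assimilation.
Manner and voice are unchanged, so the assimilation is partial, not total.
The other alternating forms pattern the same way: /ɢ/ → [g] before /x/ (uvular → velar, matching velar); /ɢ/ → [d] before /s/ (uvular → alveolar, matching alveolar) — only place changes, and always toward the following segment.
Nothing changes in [nuβɛɢɴəvɛ]: there the adjacent consonants already agree in place (/ɢ/ and /ɴ/ are both uvular), so this form is consistent with the same rule.
Since the segment that changes precedes the conditioning segment, the assimilation is regressive.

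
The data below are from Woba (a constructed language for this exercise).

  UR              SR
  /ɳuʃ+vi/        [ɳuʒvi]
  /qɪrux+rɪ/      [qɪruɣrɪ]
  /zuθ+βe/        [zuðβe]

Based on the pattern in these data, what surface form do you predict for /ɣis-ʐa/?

[ɣizʐa]

The data show regressive voicing assimilation: /ʃ/ → [ʒ] before /v/; /x/ → [ɣ] before /r/; /θ/ → [ð] before /β/. In each pair only voicing changes, matching the following consonant, while place and manner stay constant.
The rule targets /s/ (voiceless alveolar fricative), which sits before the trigger /ʐ/ (voiced).
The voiced alveolar fricative is [z], so /s/ → [z].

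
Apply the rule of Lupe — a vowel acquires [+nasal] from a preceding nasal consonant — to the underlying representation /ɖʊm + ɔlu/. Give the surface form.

[ɖʊmɔ̃lu]

The vowel /ɔ/ is adjacent to the preceding nasal /m/, so it acquires [+nasal] and surfaces as [ɔ̃].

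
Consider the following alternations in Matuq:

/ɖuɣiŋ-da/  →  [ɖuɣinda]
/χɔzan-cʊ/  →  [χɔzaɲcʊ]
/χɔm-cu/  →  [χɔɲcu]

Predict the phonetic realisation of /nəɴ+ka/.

The data show regressive place assimilation: /ŋ/ → [n] before /d/; /n/ → [ɲ] before /c/; /m/ → [ɲ] before /c/. In each pair only place changes, matching the following consonant, while manner and voice stay constant.
The rule targets /ɴ/ (voiced uvular nasal), which sits before the trigger /k/ (velar).
The voiced velar nasal is [ŋ], so /ɴ/ → [ŋ].

[nəŋka]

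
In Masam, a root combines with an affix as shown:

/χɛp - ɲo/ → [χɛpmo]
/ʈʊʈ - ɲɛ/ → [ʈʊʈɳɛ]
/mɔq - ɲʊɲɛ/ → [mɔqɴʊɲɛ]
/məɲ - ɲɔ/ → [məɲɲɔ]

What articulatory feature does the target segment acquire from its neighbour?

place

Underlying /ɲ/ is realised as [m] next to /p/; /p/ itself does not change.
/ɲ/ is palatal while /p/ is bilabial; the output [m] is bilabial, matching the trigger — so the feature that spreads is place.
Checking the remaining alternations: /ɲ/ → [ɳ] after /ʈ/ (palatal → retroflex, matching retroflex); /ɲ/ → [ɴ] after /q/ (palatal → uvular, matching uvular) — only place changes, and always toward the preceding segment.
Nothing changes in [məɲɲɔ]: there the adjacent consonants already agree in place (/ɲ/ and /ɲ/ are both palatal), so this form is consistent with the same rule.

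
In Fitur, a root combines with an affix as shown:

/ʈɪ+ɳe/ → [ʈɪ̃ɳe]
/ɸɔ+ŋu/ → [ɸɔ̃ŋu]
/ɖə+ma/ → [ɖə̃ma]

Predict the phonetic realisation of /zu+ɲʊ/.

[zũɲʊ]

The data show regressive nasality assimilation (vowel nasalisation): /ɪ/ → [ɪ̃] before /ɳ/; /ɔ/ → [ɔ̃] before /ŋ/; /ə/ → [ə̃] before /m/ — a vowel is nasalised by an immediately following nasal consonant.
The vowel /u/ is adjacent to the following nasal /ɲ/, so it acquires [+nasal] and surfaces as [ũ].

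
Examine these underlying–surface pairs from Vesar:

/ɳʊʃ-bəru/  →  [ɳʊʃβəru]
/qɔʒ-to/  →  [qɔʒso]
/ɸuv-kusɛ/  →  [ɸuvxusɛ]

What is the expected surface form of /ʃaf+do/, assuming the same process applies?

The data show progressive manner assimilation: /b/ → [β] after /ʃ/; /t/ → [s] after /ʒ/; /k/ → [x] after /v/. In each pair only manner changes, matching the preceding consonant, while place and voice stay constant.
The rule targets /d/ (voiced alveolar stop), which sits after the trigger /f/ (fricative).
Changing only its manner to fricative gives [z] — the voiced alveolar fricative.

[ʃafzo]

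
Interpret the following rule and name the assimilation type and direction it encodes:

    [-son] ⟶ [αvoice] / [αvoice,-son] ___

The rule copies [voice] from the environment onto the target, so the assimilating feature is voicing.
Since the environment is written before the underscore, the trigger precedes the target; the direction is progressive.

progressive voicing assimilation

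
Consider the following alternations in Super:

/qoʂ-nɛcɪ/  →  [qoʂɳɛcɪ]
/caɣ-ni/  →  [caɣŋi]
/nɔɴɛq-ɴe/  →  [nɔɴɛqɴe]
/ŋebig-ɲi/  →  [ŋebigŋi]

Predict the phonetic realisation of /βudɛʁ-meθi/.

[βudɛʁɴeθi]

The data show progressive place assimilation: /n/ → [ɳ] after /ʂ/; /n/ → [ŋ] after /ɣ/; /ɲ/ → [ŋ] after /g/. In each pair only place changes, matching the preceding consonant, while manner and voice stay constant.
Nothing changes in [nɔɴɛqɴe]: there the adjacent consonants already agree in place (/ɴ/ and /q/ are both uvular), so this form is consistent with the same rule.
The rule targets /m/ (voiced bilabial nasal), which sits after the trigger /ʁ/ (uvular).
Changing only its place to uvular gives [ɴ] — the voiced uvular nasal.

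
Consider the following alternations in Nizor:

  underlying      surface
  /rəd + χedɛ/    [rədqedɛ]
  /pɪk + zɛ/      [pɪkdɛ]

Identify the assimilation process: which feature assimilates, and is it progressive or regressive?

progressive manner assimilation

Underlying /χ/ is realised as [q] next to /d/; /d/ itself does not change.
/χ/ is a fricative while /d/ is a stop; the output [q] is a stop, matching the trigger — so the feature that spreads is manner.
Place and voice are unchanged, so the assimilation is partial, not total.
Checking the remaining alternation: /z/ → [d] after /k/ (fricative → stop, matching a stop) — only manner changes, and always toward the preceding segment.
Since the segment that changes follows the conditioning segment, the assimilation is progressive.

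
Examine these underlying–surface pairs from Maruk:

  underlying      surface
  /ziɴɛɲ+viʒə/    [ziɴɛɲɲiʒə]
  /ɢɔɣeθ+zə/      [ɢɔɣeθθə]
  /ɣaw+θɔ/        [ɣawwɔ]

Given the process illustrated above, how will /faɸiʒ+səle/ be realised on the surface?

The data show progressive total assimilation (/v/ → [ɲ] after /ɲ/; /z/ → [θ] after /θ/; /θ/ → [w] after /w/): in every case the target segment becomes identical to its preceding neighbour, copying more than a single feature.
/s/ is the segment targeted by the rule; it sits immediately after /ʒ/, so it assimilates completely and surfaces as [ʒ].

[faɸiʒʒəle]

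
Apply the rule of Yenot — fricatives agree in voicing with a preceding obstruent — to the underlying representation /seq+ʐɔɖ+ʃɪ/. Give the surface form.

The rule targets /ʐ/ (voiced retroflex fricative), which sits after the trigger /q/ (voiceless).
A voiceless retroflex fricative is [ʂ], so the surface segment is [ʂ].
The same rule applies at the second boundary: /ʃ/ → [ʒ] next to /ɖ/.

[seqʂɔɖʒɪ]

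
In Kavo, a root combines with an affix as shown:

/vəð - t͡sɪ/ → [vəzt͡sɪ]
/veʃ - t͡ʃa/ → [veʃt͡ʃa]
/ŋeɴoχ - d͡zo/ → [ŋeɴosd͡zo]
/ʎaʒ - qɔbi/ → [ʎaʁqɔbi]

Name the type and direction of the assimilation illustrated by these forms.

Underlying /ð/ is realised as [z] next to /t͡s/; /t͡s/ itself does not change.
The change dental → alveolar matches the place of the following /t͡s/, identifying this as place assimilation.
Manner and voice are unchanged, so the assimilation is partial, not total.
The same holds elsewhere in the data: /χ/ → [s] before /d͡z/ (uvular → alveolar, matching alveolar); /ʒ/ → [ʁ] before /q/ (postalveolar → uvular, matching uvular) — only place changes, and always toward the following segment.
No alternation appears in [veʃt͡ʃa]: there the adjacent consonants already agree in place (/ʃ/ and /t͡ʃ/ are both postalveolar), so this form is consistent with the same rule.
The trigger is the following segment, so the direction is regressive (anticipatory).

regressive place assimilation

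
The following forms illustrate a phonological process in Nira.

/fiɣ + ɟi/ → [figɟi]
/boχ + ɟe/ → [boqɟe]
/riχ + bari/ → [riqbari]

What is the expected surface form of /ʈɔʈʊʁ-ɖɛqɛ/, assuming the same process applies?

The data show regressive manner assimilation: /ɣ/ → [g] before /ɟ/; /χ/ → [q] before /ɟ/; /χ/ → [q] before /b/. In each pair only manner changes, matching the following consonant, while place and voice stay constant.
The rule targets /ʁ/ (voiced uvular fricative), which sits before the trigger /ɖ/ (stop).
A voiced uvular stop is [ɢ], so the surface segment is [ɢ].

[ʈɔʈʊɢɖɛqɛ]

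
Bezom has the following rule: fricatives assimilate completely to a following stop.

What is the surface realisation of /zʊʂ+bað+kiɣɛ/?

[zʊbbakkiɣɛ]

/ʂ/ is the segment targeted by the rule; it sits immediately before /b/, so it assimilates completely and surfaces as [b].
The same rule applies at the second boundary: /ð/ → [k] next to /k/.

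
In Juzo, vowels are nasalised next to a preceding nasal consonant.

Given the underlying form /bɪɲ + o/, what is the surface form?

/o/ sits next to the nasal /ɲ/ and is therefore nasalised to [õ].

[bɪɲõ]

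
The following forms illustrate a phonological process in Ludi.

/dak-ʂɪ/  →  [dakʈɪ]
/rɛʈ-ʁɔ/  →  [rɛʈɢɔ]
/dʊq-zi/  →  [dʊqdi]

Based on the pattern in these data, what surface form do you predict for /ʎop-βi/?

[ʎopbi]

The data show progressive manner assimilation: /ʂ/ → [ʈ] after /k/; /ʁ/ → [ɢ] after /ʈ/; /z/ → [d] after /q/. In each pair only manner changes, matching the preceding consonant, while place and voice stay constant.
The rule targets /β/ (voiced bilabial fricative), which sits after the trigger /p/ (stop).
The voiced bilabial stop is [b], so /β/ → [b].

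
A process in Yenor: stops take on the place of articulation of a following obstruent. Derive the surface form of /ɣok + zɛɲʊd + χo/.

The rule targets /k/ (voiceless velar stop), which sits before the trigger /z/ (alveolar).
The voiceless alveolar stop is [t], so /k/ → [t].
At the second juncture, /d/ likewise becomes [ɢ] adjacent to /χ/.

[ɣotzɛɲʊɢχo]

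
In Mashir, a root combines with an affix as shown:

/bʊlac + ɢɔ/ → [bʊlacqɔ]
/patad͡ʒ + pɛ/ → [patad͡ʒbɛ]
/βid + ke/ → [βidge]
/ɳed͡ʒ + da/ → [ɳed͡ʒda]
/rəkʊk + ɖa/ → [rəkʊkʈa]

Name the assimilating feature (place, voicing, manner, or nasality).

voicing

The segment that alternates is /ɢ/, which surfaces as [q] when adjacent to /c/.
/ɢ/ is voiced while /c/ is voiceless; the output [q] is voiceless, matching the trigger — so the feature that spreads is voicing.
The same holds elsewhere in the data: /p/ → [b] after /d͡ʒ/ (voiceless → voiced, matching voiced); /k/ → [g] after /d/ (voiceless → voiced, matching voiced); /ɖ/ → [ʈ] after /k/ (voiced → voiceless, matching voiceless) — only voicing changes, and always toward the preceding segment.
Nothing changes in [ɳed͡ʒda]: there the adjacent consonants already agree in voicing (/d/ and /d͡ʒ/ are both voiced), so this form is consistent with the same rule.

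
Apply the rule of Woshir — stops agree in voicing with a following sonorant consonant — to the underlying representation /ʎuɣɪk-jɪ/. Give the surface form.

/k/ is a voiceless velar stop. The following trigger /j/ is voiced, so /k/ must become voiced as well.
Changing only its voicing to voiced gives [g] — the voiced velar stop.

[ʎuɣɪgjɪ]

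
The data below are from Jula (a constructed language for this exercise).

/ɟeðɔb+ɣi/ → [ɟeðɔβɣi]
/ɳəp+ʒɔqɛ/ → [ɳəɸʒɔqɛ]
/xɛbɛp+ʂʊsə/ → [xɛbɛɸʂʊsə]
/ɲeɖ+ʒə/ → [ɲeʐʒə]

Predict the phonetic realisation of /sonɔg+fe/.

The data show regressive manner assimilation: /b/ → [β] before /ɣ/; /p/ → [ɸ] before /ʒ/; /p/ → [ɸ] before /ʂ/; /ɖ/ → [ʐ] before /ʒ/. In each pair only manner changes, matching the following consonant, while place and voice stay constant.
/g/ is a voiced velar stop. The following trigger /f/ is a fricative, so /g/ must become a fricative as well.
A voiced velar fricative is [ɣ], so the surface segment is [ɣ].

[sonɔɣfe]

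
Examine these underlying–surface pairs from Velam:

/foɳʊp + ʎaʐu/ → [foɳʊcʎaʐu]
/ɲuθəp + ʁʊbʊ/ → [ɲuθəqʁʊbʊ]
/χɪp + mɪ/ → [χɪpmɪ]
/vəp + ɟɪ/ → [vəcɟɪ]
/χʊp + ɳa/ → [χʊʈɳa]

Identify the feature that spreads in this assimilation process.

place

Comparing underlying and surface forms, /p/ → [c] is the alternation; the neighbouring /ʎ/ is constant.
/p/ is bilabial while /ʎ/ is palatal; the output [c] is palatal, matching the trigger — so the feature that spreads is place.
The same holds elsewhere in the data: /p/ → [q] before /ʁ/ (bilabial → uvular, matching uvular); /p/ → [c] before /ɟ/ (bilabial → palatal, matching palatal); /p/ → [ʈ] before /ɳ/ (bilabial → retroflex, matching retroflex) — only place changes, and always toward the following segment.
No alternation appears in [χɪpmɪ]: there the adjacent consonants already agree in place (/p/ and /m/ are both bilabial), so this form is consistent with the same rule.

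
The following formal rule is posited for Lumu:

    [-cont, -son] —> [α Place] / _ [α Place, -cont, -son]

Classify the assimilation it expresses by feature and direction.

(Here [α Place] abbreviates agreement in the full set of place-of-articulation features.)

The shared variable α links the value of the place features (abbreviated [Place]) on the target to the same value on the neighbouring segment, so place is the feature that assimilates.
Since the environment is written after the underscore, the trigger follows the target; the direction is regressive.

regressive place assimilation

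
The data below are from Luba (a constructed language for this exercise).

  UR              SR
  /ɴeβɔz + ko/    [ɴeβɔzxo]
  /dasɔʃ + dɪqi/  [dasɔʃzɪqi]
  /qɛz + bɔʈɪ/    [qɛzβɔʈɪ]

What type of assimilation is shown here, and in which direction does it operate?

Comparing underlying and surface forms, /k/ → [x] is the alternation; the neighbouring /z/ is constant.
The change stop → fricative matches the manner of the preceding /z/, identifying this as manner assimilation.
Place and voice are unchanged, so the assimilation is partial, not total.
The other alternating forms pattern the same way: /d/ → [z] after /ʃ/ (stop → fricative, matching a fricative); /b/ → [β] after /z/ (stop → fricative, matching a fricative) — only manner changes, and always toward the preceding segment.
The trigger is the preceding segment, so the direction is progressive (perseverative).

progressive manner assimilation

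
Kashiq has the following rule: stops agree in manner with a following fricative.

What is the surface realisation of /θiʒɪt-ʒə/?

The rule targets /t/ (voiceless alveolar stop), which sits before the trigger /ʒ/ (fricative).
A voiceless alveolar fricative is [s], so the surface segment is [s].

[θiʒɪsʒə]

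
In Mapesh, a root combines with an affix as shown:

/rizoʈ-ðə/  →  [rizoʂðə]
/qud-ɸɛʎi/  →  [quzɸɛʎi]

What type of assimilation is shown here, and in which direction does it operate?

Comparing underlying and surface forms, /ʈ/ → [ʂ] is the alternation; the neighbouring /ð/ is constant.
/ʈ/ is a stop while /ð/ is a fricative; the output [ʂ] is a fricative, matching the trigger — so the feature that spreads is manner.
Place and voice are unchanged, so the assimilation is partial, not total.
The other alternating form patterns the same way: /d/ → [z] before /ɸ/ (stop → fricative, matching a fricative) — only manner changes, and always toward the following segment.
Since the segment that changes precedes the conditioning segment, the assimilation is regressive.

regressive manner assimilation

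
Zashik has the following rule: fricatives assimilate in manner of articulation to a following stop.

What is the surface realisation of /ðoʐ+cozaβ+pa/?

The rule targets /ʐ/ (voiced retroflex fricative), which sits before the trigger /c/ (stop).
The voiced retroflex stop is [ɖ], so /ʐ/ → [ɖ].
At the second juncture, /β/ likewise becomes [b] adjacent to /p/.

[ðoɖcozabpa]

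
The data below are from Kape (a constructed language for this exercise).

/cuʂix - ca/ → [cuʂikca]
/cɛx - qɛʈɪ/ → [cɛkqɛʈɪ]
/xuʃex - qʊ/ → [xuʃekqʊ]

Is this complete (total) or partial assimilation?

The segment that alternates is /x/, which surfaces as [k] when adjacent to /c/.
/x/ is a fricative while /c/ is a stop; the output [k] is a stop, matching the trigger — so the feature that spreads is manner.
Place and voice are unchanged, so the assimilation is partial, not total.
The same holds elsewhere in the data: /x/ → [k] before /q/ (fricative → stop, matching a stop) — only manner changes, and always toward the following segment.

partial assimilation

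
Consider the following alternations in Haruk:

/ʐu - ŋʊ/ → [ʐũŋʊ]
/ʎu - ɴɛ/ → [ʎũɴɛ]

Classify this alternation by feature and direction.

regressive nasality assimilation (vowel nasalisation)

The vowel /u/ surfaces as nasalised [ũ] next to the following nasal /ŋ/ — it has acquired the [+nasal] feature of its neighbour.
The other form shows the same pattern: /u/ → [ũ] before /ɴ/ — each time a vowel is nasalised next to a following nasal.
Because the conditioning nasal is to the right of the vowel that changes, the process is regressive (anticipatory).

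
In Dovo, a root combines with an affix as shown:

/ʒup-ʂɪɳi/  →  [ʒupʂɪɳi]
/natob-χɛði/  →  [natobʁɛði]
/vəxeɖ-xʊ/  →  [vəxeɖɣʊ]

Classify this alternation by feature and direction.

progressive voicing assimilation

Comparing underlying and surface forms, /χ/ → [ʁ] is the alternation; the neighbouring /b/ is constant.
The change voiceless → voiced matches the voicing of the preceding /b/, identifying this as voicing assimilation.
Place and manner are unchanged, so the assimilation is partial, not total.
The other alternating form patterns the same way: /x/ → [ɣ] after /ɖ/ (voiceless → voiced, matching voiced) — only voicing changes, and always toward the preceding segment.
Nothing changes in [ʒupʂɪɳi]: there the adjacent consonants already agree in voicing (/ʂ/ and /p/ are both voiceless), so this form is consistent with the same rule.
Since the segment that changes follows the conditioning segment, the assimilation is progressive.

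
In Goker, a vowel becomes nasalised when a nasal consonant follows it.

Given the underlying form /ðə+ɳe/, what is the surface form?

The vowel /ə/ is adjacent to the following nasal /ɳ/, so it acquires [+nasal] and surfaces as [ə̃].

[ðə̃ɳe]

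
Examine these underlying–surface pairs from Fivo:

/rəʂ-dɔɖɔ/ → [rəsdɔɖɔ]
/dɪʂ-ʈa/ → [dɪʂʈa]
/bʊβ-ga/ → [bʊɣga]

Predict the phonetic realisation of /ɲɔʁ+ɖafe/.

The data show regressive place assimilation: /ʂ/ → [s] before /d/; /β/ → [ɣ] before /g/. In each pair only place changes, matching the following consonant, while manner and voice stay constant.
No alternation appears in [dɪʂʈa]: there the adjacent consonants already agree in place (/ʂ/ and /ʈ/ are both retroflex), so this form is consistent with the same rule.
/ʁ/ is a voiced uvular fricative. The following trigger /ɖ/ is retroflex, so /ʁ/ must become retroflex as well.
Changing only its place to retroflex gives [ʐ] — the voiced retroflex fricative.

[ɲɔʐɖafe]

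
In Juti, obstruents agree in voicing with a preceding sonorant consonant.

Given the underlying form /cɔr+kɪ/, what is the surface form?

/k/ is a voiceless velar stop. The preceding trigger /r/ is voiced, so /k/ must become voiced as well.
The voiced velar stop is [g], so /k/ → [g].

[cɔrgɪ]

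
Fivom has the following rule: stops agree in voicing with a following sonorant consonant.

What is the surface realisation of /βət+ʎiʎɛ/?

[βədʎiʎɛ]

/t/ is a voiceless alveolar stop. The following trigger /ʎ/ is voiced, so /t/ must become voiced as well.
A voiced alveolar stop is [d], so the surface segment is [d].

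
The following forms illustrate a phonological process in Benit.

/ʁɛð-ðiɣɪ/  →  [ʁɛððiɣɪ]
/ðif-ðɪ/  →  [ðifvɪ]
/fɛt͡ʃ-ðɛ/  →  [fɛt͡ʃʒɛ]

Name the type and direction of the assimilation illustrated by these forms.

The segment that alternates is /ð/, which surfaces as [v] when adjacent to /f/.
The change dental → labiodental matches the place of the preceding /f/, identifying this as place assimilation.
Manner and voice are unchanged, so the assimilation is partial, not total.
The other alternating form patterns the same way: /ð/ → [ʒ] after /t͡ʃ/ (dental → postalveolar, matching postalveolar) — only place changes, and always toward the preceding segment.
No alternation appears in [ʁɛððiɣɪ]: there the adjacent consonants already agree in place (/ð/ and /ð/ are both dental), so this form is consistent with the same rule.
The trigger is the preceding segment, so the direction is progressive (perseverative).

progressive place assimilation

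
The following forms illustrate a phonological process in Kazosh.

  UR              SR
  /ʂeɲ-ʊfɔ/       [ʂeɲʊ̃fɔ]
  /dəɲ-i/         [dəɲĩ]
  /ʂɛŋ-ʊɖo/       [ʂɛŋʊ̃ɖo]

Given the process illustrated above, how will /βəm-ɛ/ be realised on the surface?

[βəmɛ̃]

The data show progressive nasality assimilation (vowel nasalisation): /ʊ/ → [ʊ̃] after /ɲ/; /i/ → [ĩ] after /ɲ/; /ʊ/ → [ʊ̃] after /ŋ/ — a vowel is nasalised by an immediately preceding nasal consonant.
The vowel /ɛ/ is adjacent to the preceding nasal /m/, so it acquires [+nasal] and surfaces as [ɛ̃].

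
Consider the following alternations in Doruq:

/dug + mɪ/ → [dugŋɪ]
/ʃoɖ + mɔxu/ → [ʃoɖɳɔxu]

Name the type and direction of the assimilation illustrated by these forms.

progressive place assimilation

The segment that alternates is /m/, which surfaces as [ŋ] when adjacent to /g/.
The change bilabial → velar matches the place of the preceding /g/, identifying this as place assimilation.
Manner and voice are unchanged, so the assimilation is partial, not total.
The same holds elsewhere in the data: /m/ → [ɳ] after /ɖ/ (bilabial → retroflex, matching retroflex) — only place changes, and always toward the preceding segment.
Since the segment that changes follows the conditioning segment, the assimilation is progressive.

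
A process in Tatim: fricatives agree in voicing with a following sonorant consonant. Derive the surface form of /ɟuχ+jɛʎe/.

[ɟuʁjɛʎe]

The rule targets /χ/ (voiceless uvular fricative), which sits before the trigger /j/ (voiced).
A voiced uvular fricative is [ʁ], so the surface segment is [ʁ].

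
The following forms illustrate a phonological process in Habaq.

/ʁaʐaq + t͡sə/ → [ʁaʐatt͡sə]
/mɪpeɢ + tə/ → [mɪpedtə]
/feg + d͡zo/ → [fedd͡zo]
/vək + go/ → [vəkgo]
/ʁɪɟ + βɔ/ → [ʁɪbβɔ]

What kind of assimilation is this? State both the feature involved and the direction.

regressive place assimilation

Underlying /q/ is realised as [t] next to /t͡s/; /t͡s/ itself does not change.
/q/ is uvular while /t͡s/ is alveolar; the output [t] is alveolar, matching the trigger — so the feature that spreads is place.
Manner and voice are unchanged, so the assimilation is partial, not total.
The same holds elsewhere in the data: /ɢ/ → [d] before /t/ (uvular → alveolar, matching alveolar); /g/ → [d] before /d͡z/ (velar → alveolar, matching alveolar); /ɟ/ → [b] before /β/ (palatal → bilabial, matching bilabial) — only place changes, and always toward the following segment.
No alternation appears in [vəkgo]: there the adjacent consonants already agree in place (/k/ and /g/ are both velar), so this form is consistent with the same rule.
The trigger is the following segment, so the direction is regressive (anticipatory).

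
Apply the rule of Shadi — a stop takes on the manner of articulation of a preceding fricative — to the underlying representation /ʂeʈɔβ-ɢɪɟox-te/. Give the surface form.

[ʂeʈɔβʁɪɟoxse]

/ɢ/ is a voiced uvular stop. The preceding trigger /β/ is a fricative, so /ɢ/ must become a fricative as well.
The voiced uvular fricative is [ʁ], so /ɢ/ → [ʁ].
The same rule applies at the second boundary: /t/ → [s] next to /x/.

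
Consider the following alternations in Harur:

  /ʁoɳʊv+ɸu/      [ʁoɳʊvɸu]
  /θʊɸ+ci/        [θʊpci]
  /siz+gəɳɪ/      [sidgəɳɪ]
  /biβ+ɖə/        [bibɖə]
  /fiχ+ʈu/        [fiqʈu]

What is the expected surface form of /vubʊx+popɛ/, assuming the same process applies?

[vubʊkpopɛ]

The data show regressive manner assimilation: /ɸ/ → [p] before /c/; /z/ → [d] before /g/; /β/ → [b] before /ɖ/; /χ/ → [q] before /ʈ/. In each pair only manner changes, matching the following consonant, while place and voice stay constant.
Nothing changes in [ʁoɳʊvɸu]: there the adjacent consonants already agree in manner (/v/ and /ɸ/ are both fricatives), so this form is consistent with the same rule.
The rule targets /x/ (voiceless velar fricative), which sits before the trigger /p/ (stop).
Changing only its manner to stop gives [k] — the voiceless velar stop.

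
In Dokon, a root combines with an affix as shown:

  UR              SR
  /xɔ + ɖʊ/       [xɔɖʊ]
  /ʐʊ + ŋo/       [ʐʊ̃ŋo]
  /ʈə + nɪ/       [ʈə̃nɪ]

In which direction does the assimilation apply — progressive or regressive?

The vowel /ʊ/ surfaces as nasalised [ʊ̃] next to the following nasal /ŋ/ — it has acquired the [+nasal] feature of its neighbour.
The other form shows the same pattern: /ə/ → [ə̃] before /n/ — each time a vowel is nasalised next to a following nasal.
No change occurs in [xɔɖʊ] because the vowel at the boundary is adjacent to an oral consonant, not a nasal (/ɔ/ next to /ɖ/).
Because the conditioning nasal is to the right of the vowel that changes, the process is regressive (anticipatory).

regressive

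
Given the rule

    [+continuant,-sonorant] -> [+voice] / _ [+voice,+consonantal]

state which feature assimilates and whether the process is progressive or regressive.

regressive voicing assimilation

The structural change is [+voice], and the conditioning segment [+voice,+consonantal] (a voiced consonant) is itself voiced, so the target comes to share the voicing of its neighbour — voicing assimilation.
Since the environment is written after the underscore, the trigger follows the target; the direction is regressive.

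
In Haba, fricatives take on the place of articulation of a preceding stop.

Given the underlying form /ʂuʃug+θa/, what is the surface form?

[ʂuʃugxa]

/θ/ is a voiceless dental fricative. The preceding trigger /g/ is velar, so /θ/ must become velar as well.
Changing only its place to velar gives [x] — the voiceless velar fricative.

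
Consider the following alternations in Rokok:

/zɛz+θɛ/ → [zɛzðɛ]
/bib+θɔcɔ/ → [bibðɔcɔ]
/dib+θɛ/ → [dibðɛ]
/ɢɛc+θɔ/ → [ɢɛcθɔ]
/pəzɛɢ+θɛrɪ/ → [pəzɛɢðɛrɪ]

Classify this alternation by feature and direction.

Comparing underlying and surface forms, /θ/ → [ð] is the alternation; the neighbouring /z/ is constant.
The change voiceless → voiced matches the voicing of the preceding /z/, identifying this as voicing assimilation.
Place and manner are unchanged, so the assimilation is partial, not total.
Checking the remaining alternations: /θ/ → [ð] after /b/ (voiceless → voiced, matching voiced); /θ/ → [ð] after /ɢ/ (voiceless → voiced, matching voiced) — only voicing changes, and always toward the preceding segment.
No alternation appears in [ɢɛcθɔ]: there the adjacent consonants already agree in voicing (/θ/ and /c/ are both voiceless), so this form is consistent with the same rule.
Since the segment that changes follows the conditioning segment, the assimilation is progressive.

progressive voicing assimilation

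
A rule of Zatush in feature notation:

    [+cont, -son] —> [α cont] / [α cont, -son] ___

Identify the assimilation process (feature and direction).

progressive manner assimilation

The rule copies [cont] (continuancy) from the environment onto the target fricatives; since [±cont] encodes the stop/fricative manner contrast, the assimilating dimension is manner.
The conditioning segment sits to the left of the focus bar, meaning the trigger precedes the segment that changes — progressive assimilation.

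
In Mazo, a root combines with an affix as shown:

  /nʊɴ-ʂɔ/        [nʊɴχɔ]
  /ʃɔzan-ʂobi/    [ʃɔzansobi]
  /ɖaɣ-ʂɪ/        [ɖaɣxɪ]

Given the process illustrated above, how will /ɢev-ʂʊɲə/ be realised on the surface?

[ɢevfʊɲə]

The data show progressive place assimilation: /ʂ/ → [χ] after /ɴ/; /ʂ/ → [s] after /n/; /ʂ/ → [x] after /ɣ/. In each pair only place changes, matching the preceding consonant, while manner and voice stay constant.
The rule targets /ʂ/ (voiceless retroflex fricative), which sits after the trigger /v/ (labiodental).
The voiceless labiodental fricative is [f], so /ʂ/ → [f].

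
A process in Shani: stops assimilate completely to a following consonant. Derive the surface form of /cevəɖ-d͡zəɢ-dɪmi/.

/ɖ/ is the segment targeted by the rule; it sits immediately before /d͡z/, so it assimilates completely and surfaces as [d͡z].
At the second juncture, /ɢ/ likewise becomes [d] adjacent to /d/.

[cevəd͡zd͡zəddɪmi]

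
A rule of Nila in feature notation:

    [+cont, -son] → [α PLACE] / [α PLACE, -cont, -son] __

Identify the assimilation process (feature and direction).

progressive place assimilation

The rule copies the place features (abbreviated [PLACE]) from the environment onto the target, so the assimilating feature is place.
Since the environment is written before the underscore, the trigger precedes the target; the direction is progressive.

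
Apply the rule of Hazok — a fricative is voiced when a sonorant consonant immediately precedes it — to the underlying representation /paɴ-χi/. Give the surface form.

/χ/ is a voiceless uvular fricative. The preceding trigger /ɴ/ is voiced, so /χ/ must become voiced as well.
Changing only its voicing to voiced gives [ʁ] — the voiced uvular fricative.

[paɴʁi]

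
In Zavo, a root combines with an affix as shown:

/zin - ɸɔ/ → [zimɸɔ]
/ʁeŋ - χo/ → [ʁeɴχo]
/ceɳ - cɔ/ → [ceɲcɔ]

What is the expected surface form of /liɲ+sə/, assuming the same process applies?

[linsə]

The data show regressive place assimilation: /n/ → [m] before /ɸ/; /ŋ/ → [ɴ] before /χ/; /ɳ/ → [ɲ] before /c/. In each pair only place changes, matching the following consonant, while manner and voice stay constant.
/ɲ/ is a voiced palatal nasal. The following trigger /s/ is alveolar, so /ɲ/ must become alveolar as well.
The voiced alveolar nasal is [n], so /ɲ/ → [n].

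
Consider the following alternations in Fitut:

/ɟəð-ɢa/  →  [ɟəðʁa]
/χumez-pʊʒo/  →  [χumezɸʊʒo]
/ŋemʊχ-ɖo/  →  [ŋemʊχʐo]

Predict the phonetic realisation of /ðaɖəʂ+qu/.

[ðaɖəʂχu]

The data show progressive manner assimilation: /ɢ/ → [ʁ] after /ð/; /p/ → [ɸ] after /z/; /ɖ/ → [ʐ] after /χ/. In each pair only manner changes, matching the preceding consonant, while place and voice stay constant.
The rule targets /q/ (voiceless uvular stop), which sits after the trigger /ʂ/ (fricative).
A voiceless uvular fricative is [χ], so the surface segment is [χ].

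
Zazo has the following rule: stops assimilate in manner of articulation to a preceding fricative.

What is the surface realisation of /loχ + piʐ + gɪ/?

/p/ is a voiceless bilabial stop. The preceding trigger /χ/ is a fricative, so /p/ must become a fricative as well.
The voiceless bilabial fricative is [ɸ], so /p/ → [ɸ].
At the second juncture, /g/ likewise becomes [ɣ] adjacent to /ʐ/.

[loχɸiʐɣɪ]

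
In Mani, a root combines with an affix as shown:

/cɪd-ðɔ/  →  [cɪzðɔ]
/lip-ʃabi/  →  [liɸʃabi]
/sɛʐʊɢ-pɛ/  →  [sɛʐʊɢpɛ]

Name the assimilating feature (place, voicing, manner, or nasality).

manner

Comparing underlying and surface forms, /d/ → [z] is the alternation; the neighbouring /ð/ is constant.
/d/ is a stop while /ð/ is a fricative; the output [z] is a fricative, matching the trigger — so the feature that spreads is manner.
Checking the remaining alternation: /p/ → [ɸ] before /ʃ/ (stop → fricative, matching a fricative) — only manner changes, and always toward the following segment.
No alternation appears in [sɛʐʊɢpɛ]: there the adjacent consonants already agree in manner (/ɢ/ and /p/ are both stops), so this form is consistent with the same rule.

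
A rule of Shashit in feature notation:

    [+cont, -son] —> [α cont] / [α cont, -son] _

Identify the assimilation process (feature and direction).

progressive manner assimilation

The shared variable α links the value of [cont] on the target to that of the neighbouring obstruent. [cont] distinguishes stops from fricatives — a manner-of-articulation feature — so this is manner assimilation.
The conditioning segment sits to the left of the focus bar, meaning the trigger precedes the segment that changes — progressive assimilation.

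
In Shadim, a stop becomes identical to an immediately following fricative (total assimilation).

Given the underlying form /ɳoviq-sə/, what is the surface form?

[ɳovissə]

/q/ is the segment targeted by the rule; it sits immediately before /s/, so it assimilates completely and surfaces as [s].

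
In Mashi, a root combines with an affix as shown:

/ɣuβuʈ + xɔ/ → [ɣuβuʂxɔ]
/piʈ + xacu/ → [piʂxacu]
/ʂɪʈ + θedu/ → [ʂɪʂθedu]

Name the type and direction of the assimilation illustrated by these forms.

Comparing underlying and surface forms, /ʈ/ → [ʂ] is the alternation; the neighbouring /x/ is constant.
The change stop → fricative matches the manner of the following /x/, identifying this as manner assimilation.
Place and voice are unchanged, so the assimilation is partial, not total.
The other alternating form patterns the same way: /ʈ/ → [ʂ] before /θ/ (stop → fricative, matching a fricative) — only manner changes, and always toward the following segment.
The trigger is the following segment, so the direction is regressive (anticipatory).

regressive manner assimilation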